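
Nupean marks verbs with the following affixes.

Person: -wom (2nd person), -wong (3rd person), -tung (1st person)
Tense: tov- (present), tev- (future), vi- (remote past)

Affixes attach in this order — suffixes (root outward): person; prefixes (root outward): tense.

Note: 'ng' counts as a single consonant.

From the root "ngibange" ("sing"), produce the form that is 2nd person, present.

Attach person 2nd person -wom → ngibangewom.
Attach tense present tov- → tovngibangewom.

tovngibangewom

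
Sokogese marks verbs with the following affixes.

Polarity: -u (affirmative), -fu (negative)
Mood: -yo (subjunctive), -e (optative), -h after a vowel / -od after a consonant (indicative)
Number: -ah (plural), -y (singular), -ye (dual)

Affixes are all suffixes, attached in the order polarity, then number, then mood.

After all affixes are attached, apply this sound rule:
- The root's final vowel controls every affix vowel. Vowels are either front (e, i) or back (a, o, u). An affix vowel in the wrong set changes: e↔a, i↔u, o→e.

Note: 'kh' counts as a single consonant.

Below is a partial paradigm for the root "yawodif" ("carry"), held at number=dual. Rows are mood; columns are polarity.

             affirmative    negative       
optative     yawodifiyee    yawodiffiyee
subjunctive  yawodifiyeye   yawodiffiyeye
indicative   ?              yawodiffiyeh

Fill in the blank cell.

Attach polarity affirmative -u → yawodifu.
Attach number dual -ye → yawodifuye.
Attach mood indicative -h (after vowel 'e') → yawodifuyeh.
Apply vowel harmony: yawodifuyeh → yawodifiyeh.

yawodifiyeh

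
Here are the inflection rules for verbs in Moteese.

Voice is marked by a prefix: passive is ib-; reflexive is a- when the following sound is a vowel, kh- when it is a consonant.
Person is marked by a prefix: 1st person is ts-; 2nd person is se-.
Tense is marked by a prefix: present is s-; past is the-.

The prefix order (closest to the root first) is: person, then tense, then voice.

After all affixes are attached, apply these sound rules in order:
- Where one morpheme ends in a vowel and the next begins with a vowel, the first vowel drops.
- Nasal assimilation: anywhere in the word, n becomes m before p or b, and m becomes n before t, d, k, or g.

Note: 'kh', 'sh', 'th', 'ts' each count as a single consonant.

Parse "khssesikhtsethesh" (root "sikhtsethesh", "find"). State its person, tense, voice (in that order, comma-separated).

2nd person, present, reflexive

Segment: kh-s-se-sikhtsethesh.
person: se- → 2nd person.
tense: s- → present.
voice: a/kh- → reflexive.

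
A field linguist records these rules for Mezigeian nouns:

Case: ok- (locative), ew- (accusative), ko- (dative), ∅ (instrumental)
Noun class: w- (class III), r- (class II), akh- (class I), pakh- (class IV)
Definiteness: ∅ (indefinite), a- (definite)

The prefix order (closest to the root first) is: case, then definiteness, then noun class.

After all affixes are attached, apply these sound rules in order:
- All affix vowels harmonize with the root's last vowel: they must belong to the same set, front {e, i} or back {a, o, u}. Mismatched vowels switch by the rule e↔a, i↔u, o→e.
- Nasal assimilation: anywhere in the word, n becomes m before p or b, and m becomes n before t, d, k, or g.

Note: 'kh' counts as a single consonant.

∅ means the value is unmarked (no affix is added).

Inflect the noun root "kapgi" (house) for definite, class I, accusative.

Attach case accusative ew- → ewkapgi.
Attach definiteness definite a- → aewkapgi.
Attach noun class class I akh- → akhaewkapgi.
Apply vowel harmony: akhaewkapgi → ekheewkapgi.
Nasal assimilation: no change.

ekheewkapgi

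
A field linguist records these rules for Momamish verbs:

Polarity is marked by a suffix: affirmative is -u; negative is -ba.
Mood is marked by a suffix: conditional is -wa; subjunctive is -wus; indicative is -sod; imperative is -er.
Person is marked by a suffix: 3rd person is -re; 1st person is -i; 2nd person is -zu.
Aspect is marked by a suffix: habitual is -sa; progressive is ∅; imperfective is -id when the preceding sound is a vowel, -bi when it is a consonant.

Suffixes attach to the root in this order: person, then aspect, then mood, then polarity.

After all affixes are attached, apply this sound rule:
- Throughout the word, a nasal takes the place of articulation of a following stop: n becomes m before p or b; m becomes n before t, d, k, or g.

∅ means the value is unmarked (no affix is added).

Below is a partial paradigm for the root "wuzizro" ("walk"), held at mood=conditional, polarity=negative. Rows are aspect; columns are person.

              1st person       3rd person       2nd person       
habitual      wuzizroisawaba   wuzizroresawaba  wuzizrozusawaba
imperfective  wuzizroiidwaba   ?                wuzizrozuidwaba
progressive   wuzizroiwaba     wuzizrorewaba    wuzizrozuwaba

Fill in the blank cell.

wuzizroreidwaba

Attach person 3rd person -re → wuzizrore.
Attach aspect imperfective -id (after vowel 'e') → wuzizroreid.
Attach mood conditional -wa → wuzizroreidwa.
Attach polarity negative -ba → wuzizroreidwaba.
Nasal assimilation: no change.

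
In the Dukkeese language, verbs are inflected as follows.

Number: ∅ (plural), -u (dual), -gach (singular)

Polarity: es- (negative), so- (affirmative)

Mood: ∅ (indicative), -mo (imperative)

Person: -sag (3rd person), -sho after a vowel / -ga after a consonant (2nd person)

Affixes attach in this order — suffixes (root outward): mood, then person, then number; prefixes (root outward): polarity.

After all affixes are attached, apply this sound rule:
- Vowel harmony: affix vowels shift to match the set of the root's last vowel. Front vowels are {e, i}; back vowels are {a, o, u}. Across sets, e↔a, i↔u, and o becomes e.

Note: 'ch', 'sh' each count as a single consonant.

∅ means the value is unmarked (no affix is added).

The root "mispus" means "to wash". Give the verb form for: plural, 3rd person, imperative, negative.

Attach polarity negative es- → esmispus.
Attach mood imperative -mo → esmispusmo.
Attach person 3rd person -sag → esmispusmosag.
number = plural: zero marking, form stays esmispusmosag.
Apply vowel harmony: esmispusmosag → asmispusmosag.

asmispusmosag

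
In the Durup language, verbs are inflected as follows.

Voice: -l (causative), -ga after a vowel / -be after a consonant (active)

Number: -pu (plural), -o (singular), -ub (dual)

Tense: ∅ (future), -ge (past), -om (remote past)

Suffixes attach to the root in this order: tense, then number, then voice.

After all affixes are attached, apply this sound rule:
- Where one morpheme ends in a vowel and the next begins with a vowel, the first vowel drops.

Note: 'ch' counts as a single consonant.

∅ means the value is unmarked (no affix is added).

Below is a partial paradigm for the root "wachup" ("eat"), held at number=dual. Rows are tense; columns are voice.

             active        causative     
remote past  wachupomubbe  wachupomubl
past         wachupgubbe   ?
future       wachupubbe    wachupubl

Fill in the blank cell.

wachupgubl

Attach tense past -ge → wachupge.
Attach number dual -ub → wachupgeub.
Attach voice causative -l → wachupgeubl.
Apply vowel deletion: wachupgeubl → wachupgubl.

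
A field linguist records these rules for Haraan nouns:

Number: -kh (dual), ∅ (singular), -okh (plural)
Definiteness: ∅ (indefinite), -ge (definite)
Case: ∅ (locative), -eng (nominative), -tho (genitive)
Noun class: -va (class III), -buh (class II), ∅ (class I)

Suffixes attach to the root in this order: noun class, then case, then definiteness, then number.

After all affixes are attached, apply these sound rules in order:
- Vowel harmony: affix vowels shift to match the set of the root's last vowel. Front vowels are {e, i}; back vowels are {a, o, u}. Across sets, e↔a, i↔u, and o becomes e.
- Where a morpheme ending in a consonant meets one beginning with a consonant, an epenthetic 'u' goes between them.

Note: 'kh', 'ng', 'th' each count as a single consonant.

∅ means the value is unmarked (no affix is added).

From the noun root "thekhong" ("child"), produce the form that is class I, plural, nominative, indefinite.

thekhongangokh

noun class = class I: zero marking, form stays thekhong.
Attach case nominative -eng → thekhongeng.
definiteness = indefinite: zero marking, form stays thekhongeng.
Attach number plural -okh → thekhongengokh.
Apply vowel harmony: thekhongengokh → thekhongangokh.
Epenthesis: no change.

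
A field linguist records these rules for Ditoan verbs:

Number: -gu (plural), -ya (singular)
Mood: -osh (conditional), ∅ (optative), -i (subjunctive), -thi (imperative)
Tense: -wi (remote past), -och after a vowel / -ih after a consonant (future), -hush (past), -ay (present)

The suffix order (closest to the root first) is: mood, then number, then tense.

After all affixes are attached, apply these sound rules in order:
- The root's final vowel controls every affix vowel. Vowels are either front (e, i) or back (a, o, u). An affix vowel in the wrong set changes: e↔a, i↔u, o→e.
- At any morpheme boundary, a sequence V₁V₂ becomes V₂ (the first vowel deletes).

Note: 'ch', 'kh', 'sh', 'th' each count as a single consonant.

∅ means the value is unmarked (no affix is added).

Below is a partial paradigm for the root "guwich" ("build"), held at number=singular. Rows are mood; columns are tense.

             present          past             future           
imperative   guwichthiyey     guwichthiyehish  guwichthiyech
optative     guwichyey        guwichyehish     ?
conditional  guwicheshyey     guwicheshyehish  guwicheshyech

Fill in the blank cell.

guwichyech

mood = optative: zero marking, form stays guwich.
Attach number singular -ya → guwichya.
Attach tense future -och (after vowel 'a') → guwichyaoch.
Apply vowel harmony: guwichyaoch → guwichyeech.
Apply vowel deletion: guwichyeech → guwichyech.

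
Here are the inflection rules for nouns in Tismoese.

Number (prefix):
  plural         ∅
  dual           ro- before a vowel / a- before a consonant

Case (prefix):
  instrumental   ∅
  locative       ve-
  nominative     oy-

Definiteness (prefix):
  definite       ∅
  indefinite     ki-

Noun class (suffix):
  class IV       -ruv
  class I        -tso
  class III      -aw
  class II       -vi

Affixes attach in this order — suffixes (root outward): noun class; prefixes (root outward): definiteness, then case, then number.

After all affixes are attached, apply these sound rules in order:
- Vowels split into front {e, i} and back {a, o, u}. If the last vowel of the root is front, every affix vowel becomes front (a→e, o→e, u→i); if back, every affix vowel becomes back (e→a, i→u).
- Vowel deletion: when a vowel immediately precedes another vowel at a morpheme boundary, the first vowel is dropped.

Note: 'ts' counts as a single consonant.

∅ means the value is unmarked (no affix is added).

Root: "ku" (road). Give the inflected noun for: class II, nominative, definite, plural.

oykuvu

definiteness = definite: zero marking, form stays ku.
Attach case nominative oy- → oyku.
number = plural: zero marking, form stays oyku.
Attach noun class class II -vi → oykuvi.
Apply vowel harmony: oykuvi → oykuvu.
Vowel deletion: no change.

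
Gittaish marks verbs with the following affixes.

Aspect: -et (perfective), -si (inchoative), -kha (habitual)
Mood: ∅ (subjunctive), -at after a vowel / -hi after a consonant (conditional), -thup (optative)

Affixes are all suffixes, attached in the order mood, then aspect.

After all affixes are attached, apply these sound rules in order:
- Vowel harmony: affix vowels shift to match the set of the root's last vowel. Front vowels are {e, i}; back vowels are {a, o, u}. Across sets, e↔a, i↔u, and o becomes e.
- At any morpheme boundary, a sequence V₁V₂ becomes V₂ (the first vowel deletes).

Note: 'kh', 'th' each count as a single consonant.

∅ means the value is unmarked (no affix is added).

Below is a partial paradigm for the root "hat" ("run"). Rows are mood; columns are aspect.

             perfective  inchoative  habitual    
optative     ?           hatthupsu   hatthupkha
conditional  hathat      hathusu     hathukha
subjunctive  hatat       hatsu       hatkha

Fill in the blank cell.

hatthupat

Attach mood optative -thup → hatthup.
Attach aspect perfective -et → hatthupet.
Apply vowel harmony: hatthupet → hatthupat.
Vowel deletion: no change.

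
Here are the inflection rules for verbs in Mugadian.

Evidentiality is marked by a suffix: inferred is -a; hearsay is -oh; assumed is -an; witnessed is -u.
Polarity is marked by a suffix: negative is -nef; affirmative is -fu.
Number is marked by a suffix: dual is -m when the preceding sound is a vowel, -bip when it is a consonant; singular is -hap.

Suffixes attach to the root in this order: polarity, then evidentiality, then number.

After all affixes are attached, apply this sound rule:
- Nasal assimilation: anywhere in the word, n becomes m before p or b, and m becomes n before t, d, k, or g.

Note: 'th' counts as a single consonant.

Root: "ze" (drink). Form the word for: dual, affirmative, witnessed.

zefuum

Attach polarity affirmative -fu → zefu.
Attach evidentiality witnessed -u → zefuu.
Attach number dual -m (after vowel 'u') → zefuum.
Nasal assimilation: no change.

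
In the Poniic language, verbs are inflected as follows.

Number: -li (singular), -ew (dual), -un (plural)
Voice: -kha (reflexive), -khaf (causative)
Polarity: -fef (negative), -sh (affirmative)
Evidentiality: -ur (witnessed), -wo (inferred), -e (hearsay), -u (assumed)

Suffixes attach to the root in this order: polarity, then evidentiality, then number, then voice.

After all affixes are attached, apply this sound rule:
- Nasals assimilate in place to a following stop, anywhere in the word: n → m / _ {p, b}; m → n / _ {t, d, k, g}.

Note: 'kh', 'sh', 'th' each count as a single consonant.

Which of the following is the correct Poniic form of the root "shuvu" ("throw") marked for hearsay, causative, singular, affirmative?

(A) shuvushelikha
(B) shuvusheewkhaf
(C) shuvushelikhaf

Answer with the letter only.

C

Attach polarity affirmative -sh → shuvush.
Attach evidentiality hearsay -e → shuvushe.
Attach number singular -li → shuvusheli.
Attach voice causative -khaf → shuvushelikhaf.
Nasal assimilation: no change.
So the correct form is shuvushelikhaf, option (C).
(B) shuvusheewkhaf is wrong: it uses dual instead of singular for number.
(A) shuvushelikha is wrong: it uses reflexive instead of causative for voice.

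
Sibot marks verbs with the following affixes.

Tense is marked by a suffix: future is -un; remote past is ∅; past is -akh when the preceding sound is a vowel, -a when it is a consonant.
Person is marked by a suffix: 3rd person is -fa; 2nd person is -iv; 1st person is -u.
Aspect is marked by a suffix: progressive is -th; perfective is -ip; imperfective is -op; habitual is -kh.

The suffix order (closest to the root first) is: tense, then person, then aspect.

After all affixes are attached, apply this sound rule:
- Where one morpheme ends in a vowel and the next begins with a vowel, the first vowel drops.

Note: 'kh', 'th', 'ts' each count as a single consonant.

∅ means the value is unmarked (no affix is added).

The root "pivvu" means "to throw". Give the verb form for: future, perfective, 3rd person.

pivvunfip

Attach tense future -un → pivvuun.
Attach person 3rd person -fa → pivvuunfa.
Attach aspect perfective -ip → pivvuunfaip.
Apply vowel deletion: pivvuunfaip → pivvunfip.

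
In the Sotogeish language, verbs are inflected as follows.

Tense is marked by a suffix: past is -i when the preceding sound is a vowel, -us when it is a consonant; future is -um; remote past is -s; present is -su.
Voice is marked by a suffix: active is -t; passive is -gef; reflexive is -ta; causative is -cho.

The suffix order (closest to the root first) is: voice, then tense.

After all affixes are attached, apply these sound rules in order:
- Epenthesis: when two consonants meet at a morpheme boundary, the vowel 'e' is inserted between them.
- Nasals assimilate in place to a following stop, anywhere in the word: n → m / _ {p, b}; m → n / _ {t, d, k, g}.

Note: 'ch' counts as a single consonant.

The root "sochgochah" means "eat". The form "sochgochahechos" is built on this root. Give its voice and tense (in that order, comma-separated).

Segment: sochgochah-cho-s.
voice: -cho → causative.
tense: -s → remote past.

causative, remote past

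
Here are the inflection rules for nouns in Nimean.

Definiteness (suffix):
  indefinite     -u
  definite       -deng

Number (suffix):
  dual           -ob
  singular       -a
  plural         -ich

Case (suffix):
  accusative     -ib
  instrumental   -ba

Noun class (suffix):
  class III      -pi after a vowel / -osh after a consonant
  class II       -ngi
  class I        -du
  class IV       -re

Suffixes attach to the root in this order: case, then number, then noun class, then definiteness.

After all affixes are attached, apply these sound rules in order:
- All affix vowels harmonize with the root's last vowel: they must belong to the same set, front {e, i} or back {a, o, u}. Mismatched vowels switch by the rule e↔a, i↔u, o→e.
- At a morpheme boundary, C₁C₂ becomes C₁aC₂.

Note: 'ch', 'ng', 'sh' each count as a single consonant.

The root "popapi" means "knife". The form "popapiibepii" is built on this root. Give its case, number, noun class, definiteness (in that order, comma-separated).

Segment: popapi-ib-a-pi-u.
case: -ib → accusative.
number: -a → singular.
noun class: -pi/osh → class III.
definiteness: -u → indefinite.

accusative, singular, class III, indefinite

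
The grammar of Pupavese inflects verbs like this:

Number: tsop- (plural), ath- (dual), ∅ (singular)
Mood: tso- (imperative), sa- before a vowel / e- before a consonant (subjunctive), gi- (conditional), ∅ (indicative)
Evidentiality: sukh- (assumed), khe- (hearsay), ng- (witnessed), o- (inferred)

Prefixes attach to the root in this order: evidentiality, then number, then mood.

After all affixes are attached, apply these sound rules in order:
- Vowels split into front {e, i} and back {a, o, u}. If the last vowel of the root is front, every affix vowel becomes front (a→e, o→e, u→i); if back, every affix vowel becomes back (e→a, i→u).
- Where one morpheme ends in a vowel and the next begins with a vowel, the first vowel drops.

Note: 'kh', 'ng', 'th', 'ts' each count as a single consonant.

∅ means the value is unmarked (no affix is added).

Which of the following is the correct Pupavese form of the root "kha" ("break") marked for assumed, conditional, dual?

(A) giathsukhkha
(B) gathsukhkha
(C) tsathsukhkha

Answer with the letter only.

Attach evidentiality assumed sukh- → sukhkha.
Attach number dual ath- → athsukhkha.
Attach mood conditional gi- → giathsukhkha.
Apply vowel harmony: giathsukhkha → guathsukhkha.
Apply vowel deletion: guathsukhkha → gathsukhkha.
So the correct form is gathsukhkha, option (B).
(A) giathsukhkha is wrong: it fails to apply the sound rule(s).
(C) tsathsukhkha is wrong: it uses imperative instead of conditional for mood.

B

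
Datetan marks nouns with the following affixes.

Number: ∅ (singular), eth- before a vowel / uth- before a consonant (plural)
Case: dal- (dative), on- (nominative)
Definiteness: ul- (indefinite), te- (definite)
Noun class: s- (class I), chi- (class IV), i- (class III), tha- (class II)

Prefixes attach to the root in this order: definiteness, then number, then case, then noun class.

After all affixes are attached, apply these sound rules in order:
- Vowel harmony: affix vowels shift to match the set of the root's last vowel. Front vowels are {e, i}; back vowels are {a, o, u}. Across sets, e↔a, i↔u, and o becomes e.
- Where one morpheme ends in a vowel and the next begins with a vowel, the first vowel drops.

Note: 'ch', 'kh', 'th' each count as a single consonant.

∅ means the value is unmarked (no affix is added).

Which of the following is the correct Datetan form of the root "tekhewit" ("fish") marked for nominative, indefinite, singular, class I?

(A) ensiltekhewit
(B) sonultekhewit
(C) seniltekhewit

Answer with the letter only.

C

Attach definiteness indefinite ul- → ultekhewit.
number = singular: zero marking, form stays ultekhewit.
Attach case nominative on- → onultekhewit.
Attach noun class class I s- → sonultekhewit.
Apply vowel harmony: sonultekhewit → seniltekhewit.
Vowel deletion: no change.
So the correct form is seniltekhewit, option (C).
(A) ensiltekhewit is wrong: it has the affixes in the wrong order.
(B) sonultekhewit is wrong: it fails to apply the sound rule(s).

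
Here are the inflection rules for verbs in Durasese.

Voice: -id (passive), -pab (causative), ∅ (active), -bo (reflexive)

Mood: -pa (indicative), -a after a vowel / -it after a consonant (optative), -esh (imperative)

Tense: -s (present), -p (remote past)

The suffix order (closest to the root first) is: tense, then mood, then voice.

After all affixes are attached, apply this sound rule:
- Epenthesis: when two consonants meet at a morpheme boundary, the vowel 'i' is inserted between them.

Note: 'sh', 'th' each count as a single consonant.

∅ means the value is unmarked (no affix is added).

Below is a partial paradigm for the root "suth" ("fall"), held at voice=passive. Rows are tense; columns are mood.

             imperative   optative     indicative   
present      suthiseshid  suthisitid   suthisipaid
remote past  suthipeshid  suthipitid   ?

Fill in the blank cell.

Attach tense remote past -p → suthp.
Attach mood indicative -pa → suthppa.
Attach voice passive -id → suthppaid.
Apply epenthesis: suthppaid → suthipipaid.

suthipipaid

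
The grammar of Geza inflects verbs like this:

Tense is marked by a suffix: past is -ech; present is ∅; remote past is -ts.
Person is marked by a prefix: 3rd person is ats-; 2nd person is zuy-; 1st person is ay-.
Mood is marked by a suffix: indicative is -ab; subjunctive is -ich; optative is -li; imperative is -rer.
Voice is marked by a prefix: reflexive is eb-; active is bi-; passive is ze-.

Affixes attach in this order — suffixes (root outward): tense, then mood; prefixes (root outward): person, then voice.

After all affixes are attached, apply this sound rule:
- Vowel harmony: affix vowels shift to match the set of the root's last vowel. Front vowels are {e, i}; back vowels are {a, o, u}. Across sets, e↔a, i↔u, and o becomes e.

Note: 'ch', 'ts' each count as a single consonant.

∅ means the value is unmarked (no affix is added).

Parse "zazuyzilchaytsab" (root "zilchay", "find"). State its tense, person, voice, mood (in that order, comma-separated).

Segment: ze-zuy-zilchay-ts-ab.
tense: -ts → remote past.
person: zuy- → 2nd person.
voice: ze- → passive.
mood: -ab → indicative.

remote past, 2nd person, passive, indicative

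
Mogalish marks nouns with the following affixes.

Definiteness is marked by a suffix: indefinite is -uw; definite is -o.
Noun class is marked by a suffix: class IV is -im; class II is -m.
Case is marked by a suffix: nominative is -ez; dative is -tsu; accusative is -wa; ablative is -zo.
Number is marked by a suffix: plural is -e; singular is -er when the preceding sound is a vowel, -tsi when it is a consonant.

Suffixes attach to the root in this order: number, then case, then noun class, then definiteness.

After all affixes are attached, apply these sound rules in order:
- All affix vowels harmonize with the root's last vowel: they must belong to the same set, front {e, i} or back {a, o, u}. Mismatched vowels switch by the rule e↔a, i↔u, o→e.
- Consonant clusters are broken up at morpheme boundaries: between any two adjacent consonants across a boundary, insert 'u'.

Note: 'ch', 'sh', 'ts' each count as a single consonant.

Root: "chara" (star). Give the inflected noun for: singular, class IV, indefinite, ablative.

Attach number singular -er (after vowel 'a') → charaer.
Attach case ablative -zo → charaerzo.
Attach noun class class IV -im → charaerzoim.
Attach definiteness indefinite -uw → charaerzoimuw.
Apply vowel harmony: charaerzoimuw → charaarzoumuw.
Apply epenthesis: charaarzoumuw → charaaruzoumuw.

charaaruzoumuw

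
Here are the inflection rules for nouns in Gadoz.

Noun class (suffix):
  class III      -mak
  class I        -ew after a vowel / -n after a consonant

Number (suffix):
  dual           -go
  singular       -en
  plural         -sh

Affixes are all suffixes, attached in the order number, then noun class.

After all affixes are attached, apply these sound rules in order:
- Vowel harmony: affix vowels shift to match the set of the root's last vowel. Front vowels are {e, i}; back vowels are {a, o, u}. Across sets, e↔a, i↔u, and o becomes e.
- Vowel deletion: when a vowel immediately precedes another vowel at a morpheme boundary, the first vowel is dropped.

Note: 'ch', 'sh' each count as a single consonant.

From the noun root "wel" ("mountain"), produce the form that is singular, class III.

welenmek

Attach number singular -en → welen.
Attach noun class class III -mak → welenmak.
Apply vowel harmony: welenmak → welenmek.
Vowel deletion: no change.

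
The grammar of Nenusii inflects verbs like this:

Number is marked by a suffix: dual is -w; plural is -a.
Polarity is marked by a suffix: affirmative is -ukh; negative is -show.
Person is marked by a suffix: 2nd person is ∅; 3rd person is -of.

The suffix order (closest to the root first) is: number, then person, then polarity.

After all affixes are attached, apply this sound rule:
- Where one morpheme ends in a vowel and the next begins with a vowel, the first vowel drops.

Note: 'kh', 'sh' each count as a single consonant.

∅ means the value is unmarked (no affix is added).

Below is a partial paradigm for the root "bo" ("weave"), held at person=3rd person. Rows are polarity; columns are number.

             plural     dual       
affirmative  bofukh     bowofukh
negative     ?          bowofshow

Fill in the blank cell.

bofshow

Attach number plural -a → boa.
Attach person 3rd person -of → boaof.
Attach polarity negative -show → boaofshow.
Apply vowel deletion: boaofshow → bofshow.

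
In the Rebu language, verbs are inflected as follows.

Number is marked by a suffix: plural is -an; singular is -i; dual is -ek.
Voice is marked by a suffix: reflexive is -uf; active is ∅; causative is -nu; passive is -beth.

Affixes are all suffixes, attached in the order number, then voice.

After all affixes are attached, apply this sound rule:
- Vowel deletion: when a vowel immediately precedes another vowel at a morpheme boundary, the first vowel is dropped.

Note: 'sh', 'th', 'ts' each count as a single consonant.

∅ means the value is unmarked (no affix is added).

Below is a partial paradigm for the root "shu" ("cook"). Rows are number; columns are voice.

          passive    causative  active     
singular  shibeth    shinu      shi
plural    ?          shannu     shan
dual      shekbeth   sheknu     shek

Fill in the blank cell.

shanbeth

Attach number plural -an → shuan.
Attach voice passive -beth → shuanbeth.
Apply vowel deletion: shuanbeth → shanbeth.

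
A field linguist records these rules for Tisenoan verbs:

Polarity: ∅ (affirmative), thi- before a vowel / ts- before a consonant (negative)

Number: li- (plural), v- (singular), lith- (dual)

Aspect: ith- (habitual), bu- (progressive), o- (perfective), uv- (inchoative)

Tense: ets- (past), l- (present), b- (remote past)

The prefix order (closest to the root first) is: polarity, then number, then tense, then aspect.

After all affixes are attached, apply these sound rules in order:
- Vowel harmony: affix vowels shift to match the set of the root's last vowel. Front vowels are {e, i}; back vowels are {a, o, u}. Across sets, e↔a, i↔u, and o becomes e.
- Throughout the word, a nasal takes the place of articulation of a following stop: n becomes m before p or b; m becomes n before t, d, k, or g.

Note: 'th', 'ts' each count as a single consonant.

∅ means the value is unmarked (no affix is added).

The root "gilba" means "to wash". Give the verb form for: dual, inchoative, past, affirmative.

uvatsluthgilba

polarity = affirmative: zero marking, form stays gilba.
Attach number dual lith- → lithgilba.
Attach tense past ets- → etslithgilba.
Attach aspect inchoative uv- → uvetslithgilba.
Apply vowel harmony: uvetslithgilba → uvatsluthgilba.
Nasal assimilation: no change.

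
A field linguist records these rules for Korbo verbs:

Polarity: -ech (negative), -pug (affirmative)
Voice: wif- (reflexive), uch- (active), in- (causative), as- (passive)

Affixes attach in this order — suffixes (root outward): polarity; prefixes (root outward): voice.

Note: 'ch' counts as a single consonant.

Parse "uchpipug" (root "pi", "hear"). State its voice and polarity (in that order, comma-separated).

Segment: uch-pi-pug.
voice: uch- → active.
polarity: -pug → affirmative.

active, affirmative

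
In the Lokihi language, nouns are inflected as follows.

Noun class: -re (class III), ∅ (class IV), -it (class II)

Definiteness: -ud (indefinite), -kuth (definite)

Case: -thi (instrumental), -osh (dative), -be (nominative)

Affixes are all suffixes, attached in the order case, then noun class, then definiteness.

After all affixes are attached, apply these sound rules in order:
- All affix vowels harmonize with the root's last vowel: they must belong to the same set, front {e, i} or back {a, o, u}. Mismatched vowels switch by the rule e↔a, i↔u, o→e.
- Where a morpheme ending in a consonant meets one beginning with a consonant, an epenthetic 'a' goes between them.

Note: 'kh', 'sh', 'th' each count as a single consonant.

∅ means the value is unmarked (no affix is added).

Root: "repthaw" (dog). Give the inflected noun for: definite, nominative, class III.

Attach case nominative -be → repthawbe.
Attach noun class class III -re → repthawbere.
Attach definiteness definite -kuth → repthawberekuth.
Apply vowel harmony: repthawberekuth → repthawbarakuth.
Apply epenthesis: repthawbarakuth → repthawabarakuth.

repthawabarakuth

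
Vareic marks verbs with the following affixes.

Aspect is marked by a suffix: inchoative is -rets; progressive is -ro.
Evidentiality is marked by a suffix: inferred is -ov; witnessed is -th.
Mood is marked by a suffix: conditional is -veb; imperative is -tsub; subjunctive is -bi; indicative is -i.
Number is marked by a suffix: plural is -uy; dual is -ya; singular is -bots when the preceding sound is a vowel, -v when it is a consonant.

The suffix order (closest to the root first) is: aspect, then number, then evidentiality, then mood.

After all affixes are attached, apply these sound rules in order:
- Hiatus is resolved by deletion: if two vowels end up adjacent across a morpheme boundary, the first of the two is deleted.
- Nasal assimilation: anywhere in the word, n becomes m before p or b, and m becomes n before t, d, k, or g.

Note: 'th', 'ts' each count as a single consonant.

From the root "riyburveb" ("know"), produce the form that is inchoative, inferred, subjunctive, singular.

Attach aspect inchoative -rets → riyburvebrets.
Attach number singular -v (after consonant 'ts') → riyburvebretsv.
Attach evidentiality inferred -ov → riyburvebretsvov.
Attach mood subjunctive -bi → riyburvebretsvovbi.
Vowel deletion: no change.
Nasal assimilation: no change.

riyburvebretsvovbi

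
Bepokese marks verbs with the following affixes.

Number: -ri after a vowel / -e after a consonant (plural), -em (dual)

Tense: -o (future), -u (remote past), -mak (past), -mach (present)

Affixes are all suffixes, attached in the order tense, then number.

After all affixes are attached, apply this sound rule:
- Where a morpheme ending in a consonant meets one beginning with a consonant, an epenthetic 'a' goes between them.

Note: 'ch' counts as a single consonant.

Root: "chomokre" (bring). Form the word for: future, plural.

Attach tense future -o → chomokreo.
Attach number plural -ri (after vowel 'o') → chomokreori.
Epenthesis: no change.

chomokreori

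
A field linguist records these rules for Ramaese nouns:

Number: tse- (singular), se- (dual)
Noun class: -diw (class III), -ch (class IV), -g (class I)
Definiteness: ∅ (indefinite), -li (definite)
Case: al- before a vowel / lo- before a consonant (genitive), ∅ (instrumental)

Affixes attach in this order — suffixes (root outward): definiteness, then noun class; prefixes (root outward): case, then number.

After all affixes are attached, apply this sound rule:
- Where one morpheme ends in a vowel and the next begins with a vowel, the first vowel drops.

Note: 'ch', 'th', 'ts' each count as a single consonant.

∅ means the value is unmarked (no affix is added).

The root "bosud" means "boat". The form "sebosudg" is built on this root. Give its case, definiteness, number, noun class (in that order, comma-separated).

instrumental, indefinite, dual, class I

Segment: se-bosud-g.
case: ∅ → instrumental.
definiteness: ∅ → indefinite.
number: se- → dual.
noun class: -g → class I.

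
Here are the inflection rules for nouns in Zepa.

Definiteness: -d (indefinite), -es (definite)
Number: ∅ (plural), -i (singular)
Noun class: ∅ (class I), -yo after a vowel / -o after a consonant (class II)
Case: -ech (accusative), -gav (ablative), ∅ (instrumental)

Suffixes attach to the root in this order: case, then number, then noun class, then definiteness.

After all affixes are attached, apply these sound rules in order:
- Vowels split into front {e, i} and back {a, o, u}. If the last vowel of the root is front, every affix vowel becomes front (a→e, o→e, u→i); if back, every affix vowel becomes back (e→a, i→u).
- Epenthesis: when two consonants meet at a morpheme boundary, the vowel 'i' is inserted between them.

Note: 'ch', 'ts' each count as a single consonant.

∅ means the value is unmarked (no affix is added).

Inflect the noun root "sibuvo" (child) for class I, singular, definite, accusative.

sibuvoachuas

Attach case accusative -ech → sibuvoech.
Attach number singular -i → sibuvoechi.
noun class = class I: zero marking, form stays sibuvoechi.
Attach definiteness definite -es → sibuvoechies.
Apply vowel harmony: sibuvoechies → sibuvoachuas.
Epenthesis: no change.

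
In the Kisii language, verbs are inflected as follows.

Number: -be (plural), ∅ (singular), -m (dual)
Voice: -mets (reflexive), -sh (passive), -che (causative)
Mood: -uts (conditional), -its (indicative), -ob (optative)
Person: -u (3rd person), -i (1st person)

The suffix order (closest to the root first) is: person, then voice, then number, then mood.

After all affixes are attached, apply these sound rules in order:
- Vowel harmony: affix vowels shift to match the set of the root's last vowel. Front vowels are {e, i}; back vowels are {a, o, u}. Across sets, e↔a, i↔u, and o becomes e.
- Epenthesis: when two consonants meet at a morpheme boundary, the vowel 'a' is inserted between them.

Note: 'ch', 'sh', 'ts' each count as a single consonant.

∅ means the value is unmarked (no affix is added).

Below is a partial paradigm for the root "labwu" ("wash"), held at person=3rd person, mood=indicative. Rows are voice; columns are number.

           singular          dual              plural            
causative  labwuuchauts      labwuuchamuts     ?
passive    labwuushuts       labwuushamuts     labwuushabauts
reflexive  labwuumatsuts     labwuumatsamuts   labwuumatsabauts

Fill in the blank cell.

labwuuchabauts

Attach person 3rd person -u → labwuu.
Attach voice causative -che → labwuuche.
Attach number plural -be → labwuuchebe.
Attach mood indicative -its → labwuuchebeits.
Apply vowel harmony: labwuuchebeits → labwuuchabauts.
Epenthesis: no change.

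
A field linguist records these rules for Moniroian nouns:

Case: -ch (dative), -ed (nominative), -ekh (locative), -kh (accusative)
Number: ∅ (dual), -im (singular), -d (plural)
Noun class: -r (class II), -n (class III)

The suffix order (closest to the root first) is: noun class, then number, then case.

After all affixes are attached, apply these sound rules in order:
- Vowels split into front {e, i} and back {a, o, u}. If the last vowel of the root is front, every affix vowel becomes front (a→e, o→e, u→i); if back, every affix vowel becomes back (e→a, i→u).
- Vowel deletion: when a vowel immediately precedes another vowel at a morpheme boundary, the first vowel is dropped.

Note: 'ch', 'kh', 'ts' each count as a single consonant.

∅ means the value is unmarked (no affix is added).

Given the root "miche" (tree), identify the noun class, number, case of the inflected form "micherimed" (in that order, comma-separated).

class II, singular, nominative

Segment: miche-r-im-ed.
noun class: -r → class II.
number: -im → singular.
case: -ed → nominative.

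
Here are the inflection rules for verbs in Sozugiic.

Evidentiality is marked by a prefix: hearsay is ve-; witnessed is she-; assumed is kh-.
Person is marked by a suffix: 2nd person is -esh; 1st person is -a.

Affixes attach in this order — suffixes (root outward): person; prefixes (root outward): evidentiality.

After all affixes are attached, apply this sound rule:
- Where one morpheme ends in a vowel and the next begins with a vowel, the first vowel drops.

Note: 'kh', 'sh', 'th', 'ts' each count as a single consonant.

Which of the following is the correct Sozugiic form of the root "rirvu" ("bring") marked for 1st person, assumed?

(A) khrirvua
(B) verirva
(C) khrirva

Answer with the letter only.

Attach evidentiality assumed kh- → khrirvu.
Attach person 1st person -a → khrirvua.
Apply vowel deletion: khrirvua → khrirva.
So the correct form is khrirva, option (C).
(A) khrirvua is wrong: it fails to apply the sound rule(s).
(B) verirva is wrong: it uses hearsay instead of assumed for evidentiality.

C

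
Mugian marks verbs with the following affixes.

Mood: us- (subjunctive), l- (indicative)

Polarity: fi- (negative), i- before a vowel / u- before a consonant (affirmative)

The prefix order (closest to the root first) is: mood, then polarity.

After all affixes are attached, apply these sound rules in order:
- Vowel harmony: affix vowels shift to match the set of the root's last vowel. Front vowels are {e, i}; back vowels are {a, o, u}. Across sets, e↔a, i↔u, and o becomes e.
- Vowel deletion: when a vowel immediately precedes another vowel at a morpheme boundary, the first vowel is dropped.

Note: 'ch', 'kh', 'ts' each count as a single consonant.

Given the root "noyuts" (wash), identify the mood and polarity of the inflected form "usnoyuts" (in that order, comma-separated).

Segment: i-us-noyuts.
mood: us- → subjunctive.
polarity: i/u- → affirmative.

subjunctive, affirmative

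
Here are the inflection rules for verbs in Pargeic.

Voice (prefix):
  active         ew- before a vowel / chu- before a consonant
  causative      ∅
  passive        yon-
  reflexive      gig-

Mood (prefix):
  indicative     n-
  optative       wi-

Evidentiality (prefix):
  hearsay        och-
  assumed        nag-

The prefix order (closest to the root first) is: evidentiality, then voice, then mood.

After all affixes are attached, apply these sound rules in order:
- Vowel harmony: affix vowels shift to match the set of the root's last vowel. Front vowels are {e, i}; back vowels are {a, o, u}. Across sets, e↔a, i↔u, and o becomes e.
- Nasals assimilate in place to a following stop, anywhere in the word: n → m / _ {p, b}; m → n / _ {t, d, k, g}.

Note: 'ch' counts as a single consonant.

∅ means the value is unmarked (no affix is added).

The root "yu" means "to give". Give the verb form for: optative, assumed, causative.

wunagyu

Attach evidentiality assumed nag- → nagyu.
voice = causative: zero marking, form stays nagyu.
Attach mood optative wi- → winagyu.
Apply vowel harmony: winagyu → wunagyu.
Nasal assimilation: no change.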